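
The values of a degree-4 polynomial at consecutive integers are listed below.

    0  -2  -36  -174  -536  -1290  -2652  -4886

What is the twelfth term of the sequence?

D1: -2, -34, -138, -362, -754, -1362, -2234
D2: -32, -104, -224, -392, -608, -872
D3: -72, -120, -168, -216, -264
D4: -48, -48, -48, -48
Fourth differences constant at -48.
-264 − 48 = -312;  -872 − 312 = -1184;  -2234 − 1184 = -3418;  -4886 − 3418 = -8304
-312 − 48 = -360;  -1184 − 360 = -1544;  -3418 − 1544 = -4962;  -8304 − 4962 = -13266
-360 − 48 = -408;  -1544 − 408 = -1952;  -4962 − 1952 = -6914;  -13266 − 6914 = -20180
-408 − 48 = -456;  -1952 − 456 = -2408;  -6914 − 2408 = -9322;  -20180 − 9322 = -29502

-29502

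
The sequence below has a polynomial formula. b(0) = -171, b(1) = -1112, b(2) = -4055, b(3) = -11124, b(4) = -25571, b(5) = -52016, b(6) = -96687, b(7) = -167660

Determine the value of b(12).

-1359315

D1: -941  -2943  -7069  -14447  -26445  -44671  -70973
D2: -2002  -4126  -7378  -11998  -18226  -26302
D3: -2124  -3252  -4620  -6228  -8076
D4: -1128  -1368  -1608  -1848
D5: -240  -240  -240
Fifth differences constant at -240.
-1848 − 240 = -2088;  -8076 − 2088 = -10164;  -26302 − 10164 = -36466;  -70973 − 36466 = -107439;  -167660 − 107439 = -275099
-2088 − 240 = -2328;  -10164 − 2328 = -12492;  -36466 − 12492 = -48958;  -107439 − 48958 = -156397;  -275099 − 156397 = -431496
-2328 − 240 = -2568;  -12492 − 2568 = -15060;  -48958 − 15060 = -64018;  -156397 − 64018 = -220415;  -431496 − 220415 = -651911
-2568 − 240 = -2808;  -15060 − 2808 = -17868;  -64018 − 17868 = -81886;  -220415 − 81886 = -302301;  -651911 − 302301 = -954212
-2808 − 240 = -3048;  -17868 − 3048 = -20916;  -81886 − 20916 = -102802;  -302301 − 102802 = -405103;  -954212 − 405103 = -1359315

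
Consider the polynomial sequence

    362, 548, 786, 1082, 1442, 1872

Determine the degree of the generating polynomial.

3

Δ: 186, 238, 296, 360, 430
Δ²: 52, 58, 64, 70
Δ³: 6, 6, 6
The third differences are constant, so the polynomial has degree 3.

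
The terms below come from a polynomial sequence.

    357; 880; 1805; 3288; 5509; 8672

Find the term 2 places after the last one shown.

18760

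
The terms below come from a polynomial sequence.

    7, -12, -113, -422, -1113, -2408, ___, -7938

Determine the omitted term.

Using the first 6 terms:
D1: -19  -101  -309  -691  -1295
D2: -82  -208  -382  -604
D3: -126  -174  -222
D4: -48  -48
Constant fourth difference = -48.
Extend forward: -222 − 48 = -270;  -604 − 270 = -874;  -1295 − 874 = -2169;  -2408 − 2169 = -4577

-4577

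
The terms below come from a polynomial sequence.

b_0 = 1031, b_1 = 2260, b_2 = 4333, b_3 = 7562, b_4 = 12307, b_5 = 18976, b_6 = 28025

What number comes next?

First differences: 1229, 2073, 3229, 4745, 6669, 9049
Second differences: 844, 1156, 1516, 1924, 2380
Third differences: 312, 360, 408, 456
Fourth differences: 48, 48, 48
The fourth differences are constant (48).
456 + 48 = 504;  2380 + 504 = 2884;  9049 + 2884 = 11933;  28025 + 11933 = 39958

39958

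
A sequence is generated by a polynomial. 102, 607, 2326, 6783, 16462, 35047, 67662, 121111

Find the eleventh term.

504742

D1: 505 , 1719 , 4457 , 9679 , 18585 , 32615 , 53449
D2: 1214 , 2738 , 5222 , 8906 , 14030 , 20834
D3: 1524 , 2484 , 3684 , 5124 , 6804
D4: 960 , 1200 , 1440 , 1680
D5: 240 , 240 , 240
Fifth differences constant at 240.
1680 + 240 = 1920;  6804 + 1920 = 8724;  20834 + 8724 = 29558;  53449 + 29558 = 83007;  121111 + 83007 = 204118
1920 + 240 = 2160;  8724 + 2160 = 10884;  29558 + 10884 = 40442;  83007 + 40442 = 123449;  204118 + 123449 = 327567
2160 + 240 = 2400;  10884 + 2400 = 13284;  40442 + 13284 = 53726;  123449 + 53726 = 177175;  327567 + 177175 = 504742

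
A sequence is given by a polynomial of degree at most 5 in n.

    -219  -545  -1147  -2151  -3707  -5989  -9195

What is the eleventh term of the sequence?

-36059

-326  -602  -1004  -1556  -2282  -3206
-276  -402  -552  -726  -924
-126  -150  -174  -198
-24  -24  -24
The fourth differences are constant (-24).
-198 − 24 = -222;  -924 − 222 = -1146;  -3206 − 1146 = -4352;  -9195 − 4352 = -13547
-222 − 24 = -246;  -1146 − 246 = -1392;  -4352 − 1392 = -5744;  -13547 − 5744 = -19291
-246 − 24 = -270;  -1392 − 270 = -1662;  -5744 − 1662 = -7406;  -19291 − 7406 = -26697
-270 − 24 = -294;  -1662 − 294 = -1956;  -7406 − 1956 = -9362;  -26697 − 9362 = -36059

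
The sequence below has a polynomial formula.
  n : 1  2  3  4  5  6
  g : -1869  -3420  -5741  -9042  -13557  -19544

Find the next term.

-27285

D1: -1551, -2321, -3301, -4515, -5987
D2: -770, -980, -1214, -1472
D3: -210, -234, -258
D4: -24, -24
Constant fourth difference = -24, so extend:
-258 − 24 = -282;  -1472 − 282 = -1754;  -5987 − 1754 = -7741;  -19544 − 7741 = -27285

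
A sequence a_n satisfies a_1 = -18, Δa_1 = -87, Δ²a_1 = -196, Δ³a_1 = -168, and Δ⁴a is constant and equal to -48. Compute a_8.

-12303

Build the table forward from the leading diagonal:
Δ⁴: -48, -48, -48, -48, -48, -48, -48, -48
Δ³: -168, -216, -264, -312, -360, -408, -456, -504
Δ²: -196, -364, -580, -844, -1156, -1516, -1924, -2380
Δ: -87, -283, -647, -1227, -2071, -3227, -4743, -6667
a: -18, -105, -388, -1035, -2262, -4333, -7560, -12303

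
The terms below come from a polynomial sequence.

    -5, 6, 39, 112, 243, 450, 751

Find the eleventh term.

3255

First differences: 11, 33, 73, 131, 207, 301
Second differences: 22, 40, 58, 76, 94
Third differences: 18, 18, 18, 18
The third differences are constant (18).
94 + 18 = 112;  301 + 112 = 413;  751 + 413 = 1164
112 + 18 = 130;  413 + 130 = 543;  1164 + 543 = 1707
130 + 18 = 148;  543 + 148 = 691;  1707 + 691 = 2398
148 + 18 = 166;  691 + 166 = 857;  2398 + 857 = 3255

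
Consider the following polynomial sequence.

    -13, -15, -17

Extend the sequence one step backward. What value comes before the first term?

-2  -2
The first differences are constant at -2.
Work back: -13 + 2 = -11

-11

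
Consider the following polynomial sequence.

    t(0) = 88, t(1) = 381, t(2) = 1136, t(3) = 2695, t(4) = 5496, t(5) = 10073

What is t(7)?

27171

First differences: 293, 755, 1559, 2801, 4577
Second differences: 462, 804, 1242, 1776
Third differences: 342, 438, 534
Fourth differences: 96, 96
Constant fourth difference = 96, so extend:
534 + 96 = 630;  1776 + 630 = 2406;  4577 + 2406 = 6983;  10073 + 6983 = 17056
630 + 96 = 726;  2406 + 726 = 3132;  6983 + 3132 = 10115;  17056 + 10115 = 27171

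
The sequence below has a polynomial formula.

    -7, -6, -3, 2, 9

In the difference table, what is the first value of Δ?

1

Δ: 1, 3, 5, 7
Δ²: 2, 2, 2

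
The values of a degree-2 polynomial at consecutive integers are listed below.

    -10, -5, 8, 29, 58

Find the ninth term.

First differences: 5  13  21  29
Second differences: 8  8  8
Second differences constant at 8.
29 + 8 = 37;  58 + 37 = 95
37 + 8 = 45;  95 + 45 = 140
45 + 8 = 53;  140 + 53 = 193
53 + 8 = 61;  193 + 61 = 254

254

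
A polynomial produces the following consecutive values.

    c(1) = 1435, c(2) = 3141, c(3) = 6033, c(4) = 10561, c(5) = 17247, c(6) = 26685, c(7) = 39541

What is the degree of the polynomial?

First differences: 1706, 2892, 4528, 6686, 9438, 12856
Second differences: 1186, 1636, 2158, 2752, 3418
Third differences: 450, 522, 594, 666
Fourth differences: 72, 72, 72
The fourth differences are constant, so the polynomial has degree 4.

4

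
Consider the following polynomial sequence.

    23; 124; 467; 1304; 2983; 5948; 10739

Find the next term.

17992

D1: 101, 343, 837, 1679, 2965, 4791
D2: 242, 494, 842, 1286, 1826
D3: 252, 348, 444, 540
D4: 96, 96, 96
Constant fourth difference = 96, so extend:
540 + 96 = 636;  1826 + 636 = 2462;  4791 + 2462 = 7253;  10739 + 7253 = 17992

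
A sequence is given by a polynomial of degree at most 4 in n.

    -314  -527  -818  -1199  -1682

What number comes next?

-2279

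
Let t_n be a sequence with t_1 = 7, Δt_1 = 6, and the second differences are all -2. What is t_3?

17

Build the table forward from the leading diagonal:
D2: -2, -2, -2
D1: 6, 4, 2
t: 7, 13, 17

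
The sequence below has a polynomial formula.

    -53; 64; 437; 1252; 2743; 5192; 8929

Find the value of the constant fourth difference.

D1: 117, 373, 815, 1491, 2449, 3737
D2: 256, 442, 676, 958, 1288
D3: 186, 234, 282, 330
D4: 48, 48, 48

48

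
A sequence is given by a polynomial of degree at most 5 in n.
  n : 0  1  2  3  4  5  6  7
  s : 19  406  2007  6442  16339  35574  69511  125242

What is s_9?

340534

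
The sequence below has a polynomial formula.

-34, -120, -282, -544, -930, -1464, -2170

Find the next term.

-86, -162, -262, -386, -534, -706
-76, -100, -124, -148, -172
-24, -24, -24, -24
Constant third difference = -24, so extend:
-172 − 24 = -196;  -706 − 196 = -902;  -2170 − 902 = -3072

-3072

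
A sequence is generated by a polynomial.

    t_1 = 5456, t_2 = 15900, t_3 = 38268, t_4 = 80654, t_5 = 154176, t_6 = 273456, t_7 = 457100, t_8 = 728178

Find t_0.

Δ: 10444, 22368, 42386, 73522, 119280, 183644, 271078
Δ²: 11924, 20018, 31136, 45758, 64364, 87434
Δ³: 8094, 11118, 14622, 18606, 23070
Δ⁴: 3024, 3504, 3984, 4464
Δ⁵: 480, 480, 480
The fifth differences are constant at 480.
Work back: 3024 − 480 = 2544;  8094 − 2544 = 5550;  11924 − 5550 = 6374;  10444 − 6374 = 4070;  5456 − 4070 = 1386

1386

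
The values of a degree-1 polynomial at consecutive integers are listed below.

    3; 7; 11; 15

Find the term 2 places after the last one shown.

23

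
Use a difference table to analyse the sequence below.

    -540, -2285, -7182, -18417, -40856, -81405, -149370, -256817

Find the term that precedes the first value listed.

-81

-1745  -4897  -11235  -22439  -40549  -67965  -107447
-3152  -6338  -11204  -18110  -27416  -39482
-3186  -4866  -6906  -9306  -12066
-1680  -2040  -2400  -2760
-360  -360  -360
The fifth differences are constant at -360.
Work back: -1680 + 360 = -1320;  -3186 + 1320 = -1866;  -3152 + 1866 = -1286;  -1745 + 1286 = -459;  -540 + 459 = -81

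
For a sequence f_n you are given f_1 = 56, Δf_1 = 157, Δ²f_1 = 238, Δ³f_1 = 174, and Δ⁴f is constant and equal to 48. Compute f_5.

Build the table forward from the leading diagonal:
Δ⁴: 48, 48, 48, 48, 48
Δ³: 174, 222, 270, 318, 366
Δ²: 238, 412, 634, 904, 1222
Δ: 157, 395, 807, 1441, 2345
f: 56, 213, 608, 1415, 2856

2856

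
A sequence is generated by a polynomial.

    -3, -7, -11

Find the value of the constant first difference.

D1: -4, -4

-4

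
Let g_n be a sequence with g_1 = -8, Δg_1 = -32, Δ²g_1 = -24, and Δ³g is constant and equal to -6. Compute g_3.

Build the table forward from the leading diagonal:
Third differences: -6, -6, -6
Second differences: -24, -30, -36
First differences: -32, -56, -86
g: -8, -40, -96

-96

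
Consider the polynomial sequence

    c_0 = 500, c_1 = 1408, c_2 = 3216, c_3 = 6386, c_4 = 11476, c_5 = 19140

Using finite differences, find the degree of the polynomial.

4

Δ: 908, 1808, 3170, 5090, 7664
Δ²: 900, 1362, 1920, 2574
Δ³: 462, 558, 654
Δ⁴: 96, 96
The fourth differences are constant, so the polynomial has degree 4.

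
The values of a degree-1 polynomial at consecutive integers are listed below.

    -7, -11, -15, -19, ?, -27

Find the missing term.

-23

Using the first 4 terms:
D1: -4, -4, -4
Constant first difference = -4.
Extend forward: -19 − 4 = -23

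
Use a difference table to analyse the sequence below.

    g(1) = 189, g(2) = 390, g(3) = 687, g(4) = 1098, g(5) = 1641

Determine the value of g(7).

3195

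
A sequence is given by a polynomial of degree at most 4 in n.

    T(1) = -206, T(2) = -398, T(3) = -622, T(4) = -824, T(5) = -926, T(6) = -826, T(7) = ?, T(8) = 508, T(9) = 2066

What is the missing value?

Using the first 6 terms:
Δ: -192  -224  -202  -102  100
Δ²: -32  22  100  202
Δ³: 54  78  102
Δ⁴: 24  24
Constant fourth difference = 24.
Extend forward: 102 + 24 = 126;  202 + 126 = 328;  100 + 328 = 428;  -826 + 428 = -398

-398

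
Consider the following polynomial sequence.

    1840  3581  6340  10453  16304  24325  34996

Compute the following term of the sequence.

D1: 1741, 2759, 4113, 5851, 8021, 10671
D2: 1018, 1354, 1738, 2170, 2650
D3: 336, 384, 432, 480
D4: 48, 48, 48
Fourth differences constant at 48.
480 + 48 = 528;  2650 + 528 = 3178;  10671 + 3178 = 13849;  34996 + 13849 = 48845

48845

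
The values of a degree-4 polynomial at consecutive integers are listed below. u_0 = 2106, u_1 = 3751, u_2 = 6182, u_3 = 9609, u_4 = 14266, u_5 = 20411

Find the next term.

28326

1645, 2431, 3427, 4657, 6145
786, 996, 1230, 1488
210, 234, 258
24, 24
Fourth differences constant at 24.
258 + 24 = 282;  1488 + 282 = 1770;  6145 + 1770 = 7915;  20411 + 7915 = 28326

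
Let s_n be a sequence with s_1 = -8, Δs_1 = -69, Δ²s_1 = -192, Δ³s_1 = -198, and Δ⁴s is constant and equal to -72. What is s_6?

Build the table forward from the leading diagonal:
D4: -72, -72, -72, -72, -72, -72
D3: -198, -270, -342, -414, -486, -558
D2: -192, -390, -660, -1002, -1416, -1902
D1: -69, -261, -651, -1311, -2313, -3729
s: -8, -77, -338, -989, -2300, -4613

-4613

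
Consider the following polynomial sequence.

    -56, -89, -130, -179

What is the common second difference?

Δ: -33, -41, -49
Δ²: -8, -8

-8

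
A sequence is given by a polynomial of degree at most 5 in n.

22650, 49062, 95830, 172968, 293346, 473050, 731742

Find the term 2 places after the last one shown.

Δ: 26412  46768  77138  120378  179704  258692
Δ²: 20356  30370  43240  59326  78988
Δ³: 10014  12870  16086  19662
Δ⁴: 2856  3216  3576
Δ⁵: 360  360
Constant fifth difference = 360, so extend:
3576 + 360 = 3936;  19662 + 3936 = 23598;  78988 + 23598 = 102586;  258692 + 102586 = 361278;  731742 + 361278 = 1093020
3936 + 360 = 4296;  23598 + 4296 = 27894;  102586 + 27894 = 130480;  361278 + 130480 = 491758;  1093020 + 491758 = 1584778

1584778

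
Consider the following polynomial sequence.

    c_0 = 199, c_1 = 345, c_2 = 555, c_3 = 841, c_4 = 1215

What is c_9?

4825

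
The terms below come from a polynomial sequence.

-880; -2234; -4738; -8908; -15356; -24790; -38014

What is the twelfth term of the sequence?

-195844

D1: -1354 , -2504 , -4170 , -6448 , -9434 , -13224
D2: -1150 , -1666 , -2278 , -2986 , -3790
D3: -516 , -612 , -708 , -804
D4: -96 , -96 , -96
The fourth differences are constant (-96).
-804 − 96 = -900;  -3790 − 900 = -4690;  -13224 − 4690 = -17914;  -38014 − 17914 = -55928
-900 − 96 = -996;  -4690 − 996 = -5686;  -17914 − 5686 = -23600;  -55928 − 23600 = -79528
-996 − 96 = -1092;  -5686 − 1092 = -6778;  -23600 − 6778 = -30378;  -79528 − 30378 = -109906
-1092 − 96 = -1188;  -6778 − 1188 = -7966;  -30378 − 7966 = -38344;  -109906 − 38344 = -148250
-1188 − 96 = -1284;  -7966 − 1284 = -9250;  -38344 − 9250 = -47594;  -148250 − 47594 = -195844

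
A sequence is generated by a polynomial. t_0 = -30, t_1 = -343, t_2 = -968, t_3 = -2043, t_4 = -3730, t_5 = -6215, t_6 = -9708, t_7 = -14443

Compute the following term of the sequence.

D1: -313 , -625 , -1075 , -1687 , -2485 , -3493 , -4735
D2: -312 , -450 , -612 , -798 , -1008 , -1242
D3: -138 , -162 , -186 , -210 , -234
D4: -24 , -24 , -24 , -24
Constant fourth difference = -24, so extend:
-234 − 24 = -258;  -1242 − 258 = -1500;  -4735 − 1500 = -6235;  -14443 − 6235 = -20678

-20678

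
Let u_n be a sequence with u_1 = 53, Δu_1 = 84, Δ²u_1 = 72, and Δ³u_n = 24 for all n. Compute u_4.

545

Build the table forward from the leading diagonal:
Third differences: 24  24  24  24
Second differences: 72  96  120  144
First differences: 84  156  252  372
u: 53  137  293  545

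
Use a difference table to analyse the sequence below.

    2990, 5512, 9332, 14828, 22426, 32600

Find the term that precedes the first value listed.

2522  3820  5496  7598  10174
1298  1676  2102  2576
378  426  474
48  48
The fourth differences are constant at 48.
Work back: 378 − 48 = 330;  1298 − 330 = 968;  2522 − 968 = 1554;  2990 − 1554 = 1436

1436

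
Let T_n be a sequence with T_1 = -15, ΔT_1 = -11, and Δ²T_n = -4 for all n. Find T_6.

-110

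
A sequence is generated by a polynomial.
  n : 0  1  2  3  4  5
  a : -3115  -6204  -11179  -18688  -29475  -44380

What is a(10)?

First differences: -3089  -4975  -7509  -10787  -14905
Second differences: -1886  -2534  -3278  -4118
Third differences: -648  -744  -840
Fourth differences: -96  -96
Constant fourth difference = -96, so extend:
-840 − 96 = -936;  -4118 − 936 = -5054;  -14905 − 5054 = -19959;  -44380 − 19959 = -64339
-936 − 96 = -1032;  -5054 − 1032 = -6086;  -19959 − 6086 = -26045;  -64339 − 26045 = -90384
-1032 − 96 = -1128;  -6086 − 1128 = -7214;  -26045 − 7214 = -33259;  -90384 − 33259 = -123643
-1128 − 96 = -1224;  -7214 − 1224 = -8438;  -33259 − 8438 = -41697;  -123643 − 41697 = -165340
-1224 − 96 = -1320;  -8438 − 1320 = -9758;  -41697 − 9758 = -51455;  -165340 − 51455 = -216795

-216795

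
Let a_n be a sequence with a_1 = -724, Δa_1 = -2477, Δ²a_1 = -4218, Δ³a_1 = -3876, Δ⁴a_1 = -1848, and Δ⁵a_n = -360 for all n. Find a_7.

Build the table forward from the leading diagonal:
Δ⁵: -360  -360  -360  -360  -360  -360  -360
Δ⁴: -1848  -2208  -2568  -2928  -3288  -3648  -4008
Δ³: -3876  -5724  -7932  -10500  -13428  -16716  -20364
Δ²: -4218  -8094  -13818  -21750  -32250  -45678  -62394
Δ: -2477  -6695  -14789  -28607  -50357  -82607  -128285
a: -724  -3201  -9896  -24685  -53292  -103649  -186256

-186256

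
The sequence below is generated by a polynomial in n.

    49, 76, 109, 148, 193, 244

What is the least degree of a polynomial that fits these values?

D1: 27, 33, 39, 45, 51
D2: 6, 6, 6, 6
The second differences are constant, so the polynomial has degree 2.

2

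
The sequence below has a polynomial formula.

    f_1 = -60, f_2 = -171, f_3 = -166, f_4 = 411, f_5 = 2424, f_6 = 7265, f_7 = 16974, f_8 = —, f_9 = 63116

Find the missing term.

34359

Using the first 7 terms:
D1: -111, 5, 577, 2013, 4841, 9709
D2: 116, 572, 1436, 2828, 4868
D3: 456, 864, 1392, 2040
D4: 408, 528, 648
D5: 120, 120
Constant fifth difference = 120.
Extend forward: 648 + 120 = 768;  2040 + 768 = 2808;  4868 + 2808 = 7676;  9709 + 7676 = 17385;  16974 + 17385 = 34359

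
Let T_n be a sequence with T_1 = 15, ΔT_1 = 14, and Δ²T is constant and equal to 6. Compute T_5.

107

Build the table forward from the leading diagonal:
Δ²: 6  6  6  6  6
Δ: 14  20  26  32  38
T: 15  29  49  75  107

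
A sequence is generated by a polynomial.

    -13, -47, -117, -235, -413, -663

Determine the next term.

Δ: -34 , -70 , -118 , -178 , -250
Δ²: -36 , -48 , -60 , -72
Δ³: -12 , -12 , -12
Third differences constant at -12.
-72 − 12 = -84;  -250 − 84 = -334;  -663 − 334 = -997

-997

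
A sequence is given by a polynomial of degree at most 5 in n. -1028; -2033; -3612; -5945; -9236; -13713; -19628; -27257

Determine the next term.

-36900

D1: -1005 , -1579 , -2333 , -3291 , -4477 , -5915 , -7629
D2: -574 , -754 , -958 , -1186 , -1438 , -1714
D3: -180 , -204 , -228 , -252 , -276
D4: -24 , -24 , -24 , -24
Fourth differences constant at -24.
-276 − 24 = -300;  -1714 − 300 = -2014;  -7629 − 2014 = -9643;  -27257 − 9643 = -36900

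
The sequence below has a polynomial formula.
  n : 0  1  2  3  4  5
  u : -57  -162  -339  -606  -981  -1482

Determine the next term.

-105, -177, -267, -375, -501
-72, -90, -108, -126
-18, -18, -18
Third differences constant at -18.
-126 − 18 = -144;  -501 − 144 = -645;  -1482 − 645 = -2127

-2127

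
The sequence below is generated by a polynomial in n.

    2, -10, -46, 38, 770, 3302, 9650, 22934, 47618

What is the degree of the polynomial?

5

-12, -36, 84, 732, 2532, 6348, 13284, 24684
-24, 120, 648, 1800, 3816, 6936, 11400
144, 528, 1152, 2016, 3120, 4464
384, 624, 864, 1104, 1344
240, 240, 240, 240
The fifth differences are constant, so the polynomial has degree 5.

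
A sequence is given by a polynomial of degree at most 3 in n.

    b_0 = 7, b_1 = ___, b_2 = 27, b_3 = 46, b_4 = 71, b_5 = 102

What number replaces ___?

Using the last 4 terms:
First differences: 19  25  31
Second differences: 6  6
Constant second difference = 6.
Extend backward: 19 − 6 = 13;  27 − 13 = 14

14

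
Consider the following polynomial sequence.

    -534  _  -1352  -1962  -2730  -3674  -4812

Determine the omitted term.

Using the last 5 terms:
First differences: -610  -768  -944  -1138
Second differences: -158  -176  -194
Third differences: -18  -18
Constant third difference = -18.
Extend backward: -158 + 18 = -140;  -610 + 140 = -470;  -1352 + 470 = -882

-882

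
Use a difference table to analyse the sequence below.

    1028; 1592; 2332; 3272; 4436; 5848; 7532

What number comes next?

9512

D1: 564 , 740 , 940 , 1164 , 1412 , 1684
D2: 176 , 200 , 224 , 248 , 272
D3: 24 , 24 , 24 , 24
The third differences are constant (24).
272 + 24 = 296;  1684 + 296 = 1980;  7532 + 1980 = 9512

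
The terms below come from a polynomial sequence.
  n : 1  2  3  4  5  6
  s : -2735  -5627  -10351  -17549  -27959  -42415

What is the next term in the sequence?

D1: -2892 , -4724 , -7198 , -10410 , -14456
D2: -1832 , -2474 , -3212 , -4046
D3: -642 , -738 , -834
D4: -96 , -96
Constant fourth difference = -96, so extend:
-834 − 96 = -930;  -4046 − 930 = -4976;  -14456 − 4976 = -19432;  -42415 − 19432 = -61847

-61847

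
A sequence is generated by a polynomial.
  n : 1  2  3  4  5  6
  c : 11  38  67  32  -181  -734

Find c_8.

27  29  -35  -213  -553
2  -64  -178  -340
-66  -114  -162
-48  -48
The fourth differences are constant (-48).
-162 − 48 = -210;  -340 − 210 = -550;  -553 − 550 = -1103;  -734 − 1103 = -1837
-210 − 48 = -258;  -550 − 258 = -808;  -1103 − 808 = -1911;  -1837 − 1911 = -3748

-3748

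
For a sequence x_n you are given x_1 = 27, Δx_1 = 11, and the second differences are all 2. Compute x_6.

102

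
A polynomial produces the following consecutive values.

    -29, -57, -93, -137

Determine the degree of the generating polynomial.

2

-28, -36, -44
-8, -8
The second differences are constant, so the polynomial has degree 2.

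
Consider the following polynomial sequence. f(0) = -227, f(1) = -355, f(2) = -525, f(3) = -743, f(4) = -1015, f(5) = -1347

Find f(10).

-4117

First differences: -128 , -170 , -218 , -272 , -332
Second differences: -42 , -48 , -54 , -60
Third differences: -6 , -6 , -6
Constant third difference = -6, so extend:
-60 − 6 = -66;  -332 − 66 = -398;  -1347 − 398 = -1745
-66 − 6 = -72;  -398 − 72 = -470;  -1745 − 470 = -2215
-72 − 6 = -78;  -470 − 78 = -548;  -2215 − 548 = -2763
-78 − 6 = -84;  -548 − 84 = -632;  -2763 − 632 = -3395
-84 − 6 = -90;  -632 − 90 = -722;  -3395 − 722 = -4117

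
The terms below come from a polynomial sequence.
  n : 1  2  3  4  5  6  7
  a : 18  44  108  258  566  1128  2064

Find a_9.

5658

D1: 26  64  150  308  562  936
D2: 38  86  158  254  374
D3: 48  72  96  120
D4: 24  24  24
Fourth differences constant at 24.
120 + 24 = 144;  374 + 144 = 518;  936 + 518 = 1454;  2064 + 1454 = 3518
144 + 24 = 168;  518 + 168 = 686;  1454 + 686 = 2140;  3518 + 2140 = 5658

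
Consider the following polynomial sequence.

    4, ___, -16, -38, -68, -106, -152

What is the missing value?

Using the last 5 terms:
First differences: -22, -30, -38, -46
Second differences: -8, -8, -8
Constant second difference = -8.
Extend backward: -22 + 8 = -14;  -16 + 14 = -2

-2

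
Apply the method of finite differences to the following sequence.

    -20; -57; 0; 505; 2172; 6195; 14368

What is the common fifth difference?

120

D1: -37, 57, 505, 1667, 4023, 8173
D2: 94, 448, 1162, 2356, 4150
D3: 354, 714, 1194, 1794
D4: 360, 480, 600
D5: 120, 120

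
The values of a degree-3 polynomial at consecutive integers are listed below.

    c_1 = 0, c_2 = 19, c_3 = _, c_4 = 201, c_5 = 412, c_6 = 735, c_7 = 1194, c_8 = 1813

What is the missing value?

Using the last 5 terms:
Δ: 211, 323, 459, 619
Δ²: 112, 136, 160
Δ³: 24, 24
Constant third difference = 24.
Extend backward: 112 − 24 = 88;  211 − 88 = 123;  201 − 123 = 78

78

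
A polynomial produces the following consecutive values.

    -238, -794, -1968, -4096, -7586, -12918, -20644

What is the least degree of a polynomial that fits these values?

First differences: -556, -1174, -2128, -3490, -5332, -7726
Second differences: -618, -954, -1362, -1842, -2394
Third differences: -336, -408, -480, -552
Fourth differences: -72, -72, -72
The fourth differences are constant, so the polynomial has degree 4.

4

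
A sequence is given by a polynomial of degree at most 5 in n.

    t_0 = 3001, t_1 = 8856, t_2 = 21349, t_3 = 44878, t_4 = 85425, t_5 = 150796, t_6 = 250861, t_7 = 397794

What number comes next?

606313

5855, 12493, 23529, 40547, 65371, 100065, 146933
6638, 11036, 17018, 24824, 34694, 46868
4398, 5982, 7806, 9870, 12174
1584, 1824, 2064, 2304
240, 240, 240
Fifth differences constant at 240.
2304 + 240 = 2544;  12174 + 2544 = 14718;  46868 + 14718 = 61586;  146933 + 61586 = 208519;  397794 + 208519 = 606313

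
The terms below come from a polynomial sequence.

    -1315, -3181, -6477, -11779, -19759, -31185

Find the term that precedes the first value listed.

D1: -1866  -3296  -5302  -7980  -11426
D2: -1430  -2006  -2678  -3446
D3: -576  -672  -768
D4: -96  -96
The fourth differences are constant at -96.
Work back: -576 + 96 = -480;  -1430 + 480 = -950;  -1866 + 950 = -916;  -1315 + 916 = -399

-399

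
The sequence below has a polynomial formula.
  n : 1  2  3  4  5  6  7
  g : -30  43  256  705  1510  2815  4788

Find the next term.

7621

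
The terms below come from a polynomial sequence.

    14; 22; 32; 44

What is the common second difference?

2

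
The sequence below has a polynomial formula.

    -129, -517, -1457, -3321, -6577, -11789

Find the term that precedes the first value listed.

-388, -940, -1864, -3256, -5212
-552, -924, -1392, -1956
-372, -468, -564
-96, -96
The fourth differences are constant at -96.
Work back: -372 + 96 = -276;  -552 + 276 = -276;  -388 + 276 = -112;  -129 + 112 = -17

-17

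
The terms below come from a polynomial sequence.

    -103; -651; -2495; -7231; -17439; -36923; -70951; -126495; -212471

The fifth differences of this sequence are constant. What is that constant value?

First differences: -548, -1844, -4736, -10208, -19484, -34028, -55544, -85976
Second differences: -1296, -2892, -5472, -9276, -14544, -21516, -30432
Third differences: -1596, -2580, -3804, -5268, -6972, -8916
Fourth differences: -984, -1224, -1464, -1704, -1944
Fifth differences: -240, -240, -240, -240

-240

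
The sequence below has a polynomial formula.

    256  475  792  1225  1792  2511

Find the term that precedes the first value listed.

219, 317, 433, 567, 719
98, 116, 134, 152
18, 18, 18
The third differences are constant at 18.
Work back: 98 − 18 = 80;  219 − 80 = 139;  256 − 139 = 117

117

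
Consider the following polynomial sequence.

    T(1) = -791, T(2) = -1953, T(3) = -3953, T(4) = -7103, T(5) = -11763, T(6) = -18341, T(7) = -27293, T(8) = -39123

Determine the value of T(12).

-126983

Δ: -1162  -2000  -3150  -4660  -6578  -8952  -11830
Δ²: -838  -1150  -1510  -1918  -2374  -2878
Δ³: -312  -360  -408  -456  -504
Δ⁴: -48  -48  -48  -48
Fourth differences constant at -48.
-504 − 48 = -552;  -2878 − 552 = -3430;  -11830 − 3430 = -15260;  -39123 − 15260 = -54383
-552 − 48 = -600;  -3430 − 600 = -4030;  -15260 − 4030 = -19290;  -54383 − 19290 = -73673
-600 − 48 = -648;  -4030 − 648 = -4678;  -19290 − 4678 = -23968;  -73673 − 23968 = -97641
-648 − 48 = -696;  -4678 − 696 = -5374;  -23968 − 5374 = -29342;  -97641 − 29342 = -126983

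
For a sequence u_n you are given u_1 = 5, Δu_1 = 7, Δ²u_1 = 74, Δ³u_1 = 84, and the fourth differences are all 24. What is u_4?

Build the table forward from the leading diagonal:
Δ⁴: 24, 24, 24, 24
Δ³: 84, 108, 132, 156
Δ²: 74, 158, 266, 398
Δ: 7, 81, 239, 505
u: 5, 12, 93, 332

332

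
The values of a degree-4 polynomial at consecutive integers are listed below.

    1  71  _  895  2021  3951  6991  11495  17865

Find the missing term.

315

Using the last 6 terms:
1126, 1930, 3040, 4504, 6370
804, 1110, 1464, 1866
306, 354, 402
48, 48
Constant fourth difference = 48.
Extend backward: 306 − 48 = 258;  804 − 258 = 546;  1126 − 546 = 580;  895 − 580 = 315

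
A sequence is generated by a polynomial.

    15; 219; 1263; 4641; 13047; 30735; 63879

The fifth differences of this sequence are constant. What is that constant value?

360

D1: 204, 1044, 3378, 8406, 17688, 33144
D2: 840, 2334, 5028, 9282, 15456
D3: 1494, 2694, 4254, 6174
D4: 1200, 1560, 1920
D5: 360, 360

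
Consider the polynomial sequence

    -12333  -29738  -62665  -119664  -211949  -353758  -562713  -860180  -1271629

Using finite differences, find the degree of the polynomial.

Δ: -17405, -32927, -56999, -92285, -141809, -208955, -297467, -411449
Δ²: -15522, -24072, -35286, -49524, -67146, -88512, -113982
Δ³: -8550, -11214, -14238, -17622, -21366, -25470
Δ⁴: -2664, -3024, -3384, -3744, -4104
Δ⁵: -360, -360, -360, -360
The fifth differences are constant, so the polynomial has degree 5.

5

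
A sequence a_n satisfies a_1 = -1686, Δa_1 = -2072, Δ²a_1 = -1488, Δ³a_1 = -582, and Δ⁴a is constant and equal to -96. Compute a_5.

Build the table forward from the leading diagonal:
Fourth differences: -96, -96, -96, -96, -96
Third differences: -582, -678, -774, -870, -966
Second differences: -1488, -2070, -2748, -3522, -4392
First differences: -2072, -3560, -5630, -8378, -11900
a: -1686, -3758, -7318, -12948, -21326

-21326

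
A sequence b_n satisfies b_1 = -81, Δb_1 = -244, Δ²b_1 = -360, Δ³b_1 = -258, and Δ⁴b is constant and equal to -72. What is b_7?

Build the table forward from the leading diagonal:
D4: -72, -72, -72, -72, -72, -72, -72
D3: -258, -330, -402, -474, -546, -618, -690
D2: -360, -618, -948, -1350, -1824, -2370, -2988
D1: -244, -604, -1222, -2170, -3520, -5344, -7714
b: -81, -325, -929, -2151, -4321, -7841, -13185

-13185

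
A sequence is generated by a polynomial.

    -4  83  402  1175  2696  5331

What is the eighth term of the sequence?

15767

D1: 87 , 319 , 773 , 1521 , 2635
D2: 232 , 454 , 748 , 1114
D3: 222 , 294 , 366
D4: 72 , 72
Fourth differences constant at 72.
366 + 72 = 438;  1114 + 438 = 1552;  2635 + 1552 = 4187;  5331 + 4187 = 9518
438 + 72 = 510;  1552 + 510 = 2062;  4187 + 2062 = 6249;  9518 + 6249 = 15767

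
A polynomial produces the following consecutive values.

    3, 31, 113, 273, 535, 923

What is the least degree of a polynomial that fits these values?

3

28, 82, 160, 262, 388
54, 78, 102, 126
24, 24, 24
The third differences are constant, so the polynomial has degree 3.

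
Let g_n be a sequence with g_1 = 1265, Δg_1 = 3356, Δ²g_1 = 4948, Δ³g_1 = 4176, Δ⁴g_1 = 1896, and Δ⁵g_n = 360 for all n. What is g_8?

348745

Build the table forward from the leading diagonal:
D5: 360, 360, 360, 360, 360, 360, 360, 360
D4: 1896, 2256, 2616, 2976, 3336, 3696, 4056, 4416
D3: 4176, 6072, 8328, 10944, 13920, 17256, 20952, 25008
D2: 4948, 9124, 15196, 23524, 34468, 48388, 65644, 86596
D1: 3356, 8304, 17428, 32624, 56148, 90616, 139004, 204648
g: 1265, 4621, 12925, 30353, 62977, 119125, 209741, 348745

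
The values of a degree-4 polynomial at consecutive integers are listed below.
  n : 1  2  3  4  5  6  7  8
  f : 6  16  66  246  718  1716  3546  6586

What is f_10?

18168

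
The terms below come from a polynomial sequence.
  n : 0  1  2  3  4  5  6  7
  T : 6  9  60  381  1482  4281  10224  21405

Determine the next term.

40686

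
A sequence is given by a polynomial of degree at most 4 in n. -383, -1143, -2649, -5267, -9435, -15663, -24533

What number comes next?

First differences: -760 , -1506 , -2618 , -4168 , -6228 , -8870
Second differences: -746 , -1112 , -1550 , -2060 , -2642
Third differences: -366 , -438 , -510 , -582
Fourth differences: -72 , -72 , -72
The fourth differences are constant (-72).
-582 − 72 = -654;  -2642 − 654 = -3296;  -8870 − 3296 = -12166;  -24533 − 12166 = -36699

-36699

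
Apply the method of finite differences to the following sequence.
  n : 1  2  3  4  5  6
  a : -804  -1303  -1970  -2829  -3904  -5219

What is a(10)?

-499  -667  -859  -1075  -1315
-168  -192  -216  -240
-24  -24  -24
The third differences are constant (-24).
-240 − 24 = -264;  -1315 − 264 = -1579;  -5219 − 1579 = -6798
-264 − 24 = -288;  -1579 − 288 = -1867;  -6798 − 1867 = -8665
-288 − 24 = -312;  -1867 − 312 = -2179;  -8665 − 2179 = -10844
-312 − 24 = -336;  -2179 − 336 = -2515;  -10844 − 2515 = -13359

-13359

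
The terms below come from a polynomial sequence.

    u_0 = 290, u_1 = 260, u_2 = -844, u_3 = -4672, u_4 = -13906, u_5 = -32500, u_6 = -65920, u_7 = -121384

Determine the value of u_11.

-782800

Δ: -30 , -1104 , -3828 , -9234 , -18594 , -33420 , -55464
Δ²: -1074 , -2724 , -5406 , -9360 , -14826 , -22044
Δ³: -1650 , -2682 , -3954 , -5466 , -7218
Δ⁴: -1032 , -1272 , -1512 , -1752
Δ⁵: -240 , -240 , -240
The fifth differences are constant (-240).
-1752 − 240 = -1992;  -7218 − 1992 = -9210;  -22044 − 9210 = -31254;  -55464 − 31254 = -86718;  -121384 − 86718 = -208102
-1992 − 240 = -2232;  -9210 − 2232 = -11442;  -31254 − 11442 = -42696;  -86718 − 42696 = -129414;  -208102 − 129414 = -337516
-2232 − 240 = -2472;  -11442 − 2472 = -13914;  -42696 − 13914 = -56610;  -129414 − 56610 = -186024;  -337516 − 186024 = -523540
-2472 − 240 = -2712;  -13914 − 2712 = -16626;  -56610 − 16626 = -73236;  -186024 − 73236 = -259260;  -523540 − 259260 = -782800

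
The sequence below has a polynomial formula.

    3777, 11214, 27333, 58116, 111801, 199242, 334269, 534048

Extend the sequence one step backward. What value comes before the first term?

936

7437  16119  30783  53685  87441  135027  199779
8682  14664  22902  33756  47586  64752
5982  8238  10854  13830  17166
2256  2616  2976  3336
360  360  360
The fifth differences are constant at 360.
Work back: 2256 − 360 = 1896;  5982 − 1896 = 4086;  8682 − 4086 = 4596;  7437 − 4596 = 2841;  3777 − 2841 = 936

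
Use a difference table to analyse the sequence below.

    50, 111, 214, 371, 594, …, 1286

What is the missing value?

895

Using the first 5 terms:
61, 103, 157, 223
42, 54, 66
12, 12
Constant third difference = 12.
Extend forward: 66 + 12 = 78;  223 + 78 = 301;  594 + 301 = 895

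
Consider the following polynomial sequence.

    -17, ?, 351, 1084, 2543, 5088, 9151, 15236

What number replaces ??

56

Using the last 6 terms:
733, 1459, 2545, 4063, 6085
726, 1086, 1518, 2022
360, 432, 504
72, 72
Constant fourth difference = 72.
Extend backward: 360 − 72 = 288;  726 − 288 = 438;  733 − 438 = 295;  351 − 295 = 56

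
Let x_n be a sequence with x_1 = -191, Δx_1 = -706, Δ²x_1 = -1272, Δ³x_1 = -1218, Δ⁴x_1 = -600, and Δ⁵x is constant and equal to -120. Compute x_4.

Build the table forward from the leading diagonal:
Δ⁵: -120, -120, -120, -120
Δ⁴: -600, -720, -840, -960
Δ³: -1218, -1818, -2538, -3378
Δ²: -1272, -2490, -4308, -6846
Δ: -706, -1978, -4468, -8776
x: -191, -897, -2875, -7343

-7343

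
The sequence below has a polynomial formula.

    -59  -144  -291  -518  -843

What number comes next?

-1284

D1: -85 , -147 , -227 , -325
D2: -62 , -80 , -98
D3: -18 , -18
Third differences constant at -18.
-98 − 18 = -116;  -325 − 116 = -441;  -843 − 441 = -1284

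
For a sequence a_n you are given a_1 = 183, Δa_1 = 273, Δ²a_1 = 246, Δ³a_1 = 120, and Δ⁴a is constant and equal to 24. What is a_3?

975

Build the table forward from the leading diagonal:
Fourth differences: 24, 24, 24
Third differences: 120, 144, 168
Second differences: 246, 366, 510
First differences: 273, 519, 885
a: 183, 456, 975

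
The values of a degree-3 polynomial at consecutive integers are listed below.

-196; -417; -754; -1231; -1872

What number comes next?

-2701

First differences: -221  -337  -477  -641
Second differences: -116  -140  -164
Third differences: -24  -24
The third differences are constant (-24).
-164 − 24 = -188;  -641 − 188 = -829;  -1872 − 829 = -2701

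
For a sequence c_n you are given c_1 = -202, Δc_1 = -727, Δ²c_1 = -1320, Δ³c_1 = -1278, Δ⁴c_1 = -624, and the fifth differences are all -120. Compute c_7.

-60004

Build the table forward from the leading diagonal:
D5: -120, -120, -120, -120, -120, -120, -120
D4: -624, -744, -864, -984, -1104, -1224, -1344
D3: -1278, -1902, -2646, -3510, -4494, -5598, -6822
D2: -1320, -2598, -4500, -7146, -10656, -15150, -20748
D1: -727, -2047, -4645, -9145, -16291, -26947, -42097
c: -202, -929, -2976, -7621, -16766, -33057, -60004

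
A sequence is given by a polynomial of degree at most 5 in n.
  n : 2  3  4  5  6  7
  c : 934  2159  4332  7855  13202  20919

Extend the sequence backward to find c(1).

327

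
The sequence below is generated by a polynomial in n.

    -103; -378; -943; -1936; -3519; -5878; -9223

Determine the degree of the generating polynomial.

First differences: -275, -565, -993, -1583, -2359, -3345
Second differences: -290, -428, -590, -776, -986
Third differences: -138, -162, -186, -210
Fourth differences: -24, -24, -24
The fourth differences are constant, so the polynomial has degree 4.

4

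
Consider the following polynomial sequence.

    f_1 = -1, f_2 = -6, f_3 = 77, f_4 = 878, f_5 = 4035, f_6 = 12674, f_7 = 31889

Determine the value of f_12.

Δ: -5  83  801  3157  8639  19215
Δ²: 88  718  2356  5482  10576
Δ³: 630  1638  3126  5094
Δ⁴: 1008  1488  1968
Δ⁵: 480  480
Constant fifth difference = 480, so extend:
1968 + 480 = 2448;  5094 + 2448 = 7542;  10576 + 7542 = 18118;  19215 + 18118 = 37333;  31889 + 37333 = 69222
2448 + 480 = 2928;  7542 + 2928 = 10470;  18118 + 10470 = 28588;  37333 + 28588 = 65921;  69222 + 65921 = 135143
2928 + 480 = 3408;  10470 + 3408 = 13878;  28588 + 13878 = 42466;  65921 + 42466 = 108387;  135143 + 108387 = 243530
3408 + 480 = 3888;  13878 + 3888 = 17766;  42466 + 17766 = 60232;  108387 + 60232 = 168619;  243530 + 168619 = 412149
3888 + 480 = 4368;  17766 + 4368 = 22134;  60232 + 22134 = 82366;  168619 + 82366 = 250985;  412149 + 250985 = 663134

663134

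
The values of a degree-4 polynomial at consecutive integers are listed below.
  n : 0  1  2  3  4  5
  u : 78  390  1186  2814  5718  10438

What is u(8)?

42334

First differences: 312, 796, 1628, 2904, 4720
Second differences: 484, 832, 1276, 1816
Third differences: 348, 444, 540
Fourth differences: 96, 96
Constant fourth difference = 96, so extend:
540 + 96 = 636;  1816 + 636 = 2452;  4720 + 2452 = 7172;  10438 + 7172 = 17610
636 + 96 = 732;  2452 + 732 = 3184;  7172 + 3184 = 10356;  17610 + 10356 = 27966
732 + 96 = 828;  3184 + 828 = 4012;  10356 + 4012 = 14368;  27966 + 14368 = 42334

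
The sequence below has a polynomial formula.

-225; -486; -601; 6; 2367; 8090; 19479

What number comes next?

D1: -261, -115, 607, 2361, 5723, 11389
D2: 146, 722, 1754, 3362, 5666
D3: 576, 1032, 1608, 2304
D4: 456, 576, 696
D5: 120, 120
Constant fifth difference = 120, so extend:
696 + 120 = 816;  2304 + 816 = 3120;  5666 + 3120 = 8786;  11389 + 8786 = 20175;  19479 + 20175 = 39654

39654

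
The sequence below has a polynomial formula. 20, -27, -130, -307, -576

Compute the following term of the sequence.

First differences: -47 , -103 , -177 , -269
Second differences: -56 , -74 , -92
Third differences: -18 , -18
Third differences constant at -18.
-92 − 18 = -110;  -269 − 110 = -379;  -576 − 379 = -955

-955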